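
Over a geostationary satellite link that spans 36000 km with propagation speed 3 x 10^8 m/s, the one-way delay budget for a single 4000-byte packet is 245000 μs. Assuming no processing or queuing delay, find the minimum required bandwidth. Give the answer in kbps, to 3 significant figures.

L = 32000 bits.
Propagation delay = 36000000 / 300000000 = 120000 μs.
Transmission budget = 245000 − 120000 = 125000 μs.
R ≥ L / t_tx = 32000 bits / 0.125 s = 256 kbps.

256 kbps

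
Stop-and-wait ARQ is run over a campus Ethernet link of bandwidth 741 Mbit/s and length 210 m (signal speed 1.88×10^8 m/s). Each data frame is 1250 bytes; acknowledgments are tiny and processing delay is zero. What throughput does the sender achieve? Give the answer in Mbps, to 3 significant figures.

t_tx = L/R = 10000/741000000 = 1.34953e-05 s.
t_prop = 210/188000000 = 1.11702e-06 s; RTT = 2.23404e-06 s.
Cycle = t_tx + RTT = 1.57293e-05 s.
Throughput = L / cycle = 10000 / 1.57293e-05 = 636 Mbps.

636 Mbps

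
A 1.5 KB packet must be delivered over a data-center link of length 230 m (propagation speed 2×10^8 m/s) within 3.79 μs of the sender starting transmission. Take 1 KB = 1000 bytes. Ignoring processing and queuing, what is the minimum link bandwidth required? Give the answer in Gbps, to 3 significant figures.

4.55 Gbps

L = 12000 bits.
Propagation delay = 230 / 200000000 = 1.15 μs.
Transmission budget = 3.79 − 1.15 = 2.64 μs.
R ≥ L / t_tx = 12000 bits / 2.64e-06 s = 4.55 Gbps.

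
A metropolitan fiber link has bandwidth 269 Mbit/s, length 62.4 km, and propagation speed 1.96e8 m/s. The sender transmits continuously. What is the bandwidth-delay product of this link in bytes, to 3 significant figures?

Propagation delay = 62400 / 196000000 = 0.000318367 s.
BDP = R × t_prop = 269000000 × 0.000318367 = 85640.8 bits.
In bytes: 85640.8/8 = 10700 bytes.

10700 bytes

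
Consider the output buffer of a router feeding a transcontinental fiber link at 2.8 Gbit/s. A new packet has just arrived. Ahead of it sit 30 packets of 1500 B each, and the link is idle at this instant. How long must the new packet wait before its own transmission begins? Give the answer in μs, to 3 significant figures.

129 μs

Each queued packet: L/R = 12000/2800000000 = 4.28571 μs.
30 queued → 128.571 μs.
Queuing delay = 129 μs.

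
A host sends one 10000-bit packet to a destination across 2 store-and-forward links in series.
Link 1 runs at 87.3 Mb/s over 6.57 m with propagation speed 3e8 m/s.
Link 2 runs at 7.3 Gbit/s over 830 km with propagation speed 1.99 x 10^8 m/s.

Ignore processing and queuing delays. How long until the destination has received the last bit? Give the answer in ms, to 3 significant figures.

4.29 ms

Transmission delays (L/R per hop): 0.114548, 0.00136986 ms; sum = 0.115917 ms.
Propagation delays (d/s per hop): 2.19e-05, 4.17085 ms; sum = 4.17088 ms.
End-to-end = 4.29 ms.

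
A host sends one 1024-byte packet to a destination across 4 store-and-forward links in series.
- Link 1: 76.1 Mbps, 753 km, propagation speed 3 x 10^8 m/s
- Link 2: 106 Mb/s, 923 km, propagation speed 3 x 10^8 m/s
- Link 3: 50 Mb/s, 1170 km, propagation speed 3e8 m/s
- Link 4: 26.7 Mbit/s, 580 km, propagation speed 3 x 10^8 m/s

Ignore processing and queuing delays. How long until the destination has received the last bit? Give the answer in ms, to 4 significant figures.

L = 1024 × 8 = 8192 bits.
Transmission delays (L/R per hop): 0.107648, 0.077283, 0.16384, 0.306816 ms; sum = 0.655587 ms.
Propagation delays (d/s per hop): 2.51, 3.07667, 3.9, 1.93333 ms; sum = 11.42 ms.
End-to-end = 12.08 ms.

12.08 ms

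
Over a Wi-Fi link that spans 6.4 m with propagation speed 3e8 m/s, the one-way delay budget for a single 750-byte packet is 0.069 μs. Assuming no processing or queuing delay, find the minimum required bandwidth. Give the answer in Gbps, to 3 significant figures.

L = 6000 bits.
Propagation delay = 6.4 / 300000000 = 0.0213333 μs.
Transmission budget = 0.069 − 0.0213333 = 0.0476667 μs.
R ≥ L / t_tx = 6000 bits / 4.76667e-08 s = 126 Gbps.

126 Gbps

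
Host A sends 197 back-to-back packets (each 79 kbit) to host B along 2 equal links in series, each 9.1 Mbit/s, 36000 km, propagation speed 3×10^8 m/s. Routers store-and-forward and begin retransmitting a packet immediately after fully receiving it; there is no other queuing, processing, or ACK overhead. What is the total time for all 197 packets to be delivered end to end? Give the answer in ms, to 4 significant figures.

1959 ms

Per-hop transmission t_tx = L/R = 79000/9100000 = 8.68132 ms.
Per-hop propagation t_prop = 36000000/300000000 = 120 ms.
Pipeline fill: first packet needs 2·t_tx to clear all hops; remaining 196 packets each add one t_tx.
Total = (2+197-1)·t_tx + 2·t_prop = 198·8.68132 + 2·120 = 1959 ms.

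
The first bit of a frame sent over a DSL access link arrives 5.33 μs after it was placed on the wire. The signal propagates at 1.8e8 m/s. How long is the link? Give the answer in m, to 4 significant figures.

d = s × t_prop = 180000000 × 5.33e-06 = 959.4 m.

959.4 m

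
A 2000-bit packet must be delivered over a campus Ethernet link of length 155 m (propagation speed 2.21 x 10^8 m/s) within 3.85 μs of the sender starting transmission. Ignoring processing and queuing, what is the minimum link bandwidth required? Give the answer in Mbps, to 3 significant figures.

635 Mbps

Propagation delay = 155 / 221000000 = 0.701357 μs.
Transmission budget = 3.85 − 0.701357 = 3.14864 μs.
R ≥ L / t_tx = 2000 bits / 3.14864e-06 s = 635 Mbps.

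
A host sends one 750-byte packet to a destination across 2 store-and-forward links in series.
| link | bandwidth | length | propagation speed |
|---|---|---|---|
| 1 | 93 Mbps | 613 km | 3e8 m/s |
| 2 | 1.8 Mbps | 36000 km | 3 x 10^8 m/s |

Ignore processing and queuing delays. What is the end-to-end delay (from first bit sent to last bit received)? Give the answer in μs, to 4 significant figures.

L = 750 × 8 = 6000 bits.
Transmission delays (L/R per hop): 64.5161, 3333.33 μs; sum = 3397.85 μs.
Propagation delays (d/s per hop): 2043.33, 120000 μs; sum = 122043 μs.
End-to-end = 125400 μs.

125400 μs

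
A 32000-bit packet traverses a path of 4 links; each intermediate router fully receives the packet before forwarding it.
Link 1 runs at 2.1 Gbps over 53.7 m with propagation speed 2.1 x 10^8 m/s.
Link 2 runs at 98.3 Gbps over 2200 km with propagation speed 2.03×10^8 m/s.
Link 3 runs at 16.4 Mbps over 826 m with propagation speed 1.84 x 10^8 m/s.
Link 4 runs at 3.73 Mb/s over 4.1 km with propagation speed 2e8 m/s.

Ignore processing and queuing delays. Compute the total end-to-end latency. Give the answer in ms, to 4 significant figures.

Transmission delays (L/R per hop): 0.0152381, 0.000325534, 1.95122, 8.57909 ms; sum = 10.5459 ms.
Propagation delays (d/s per hop): 0.000255714, 10.8374, 0.00448913, 0.0205 ms; sum = 10.8627 ms.
End-to-end = 21.41 ms.

21.41 ms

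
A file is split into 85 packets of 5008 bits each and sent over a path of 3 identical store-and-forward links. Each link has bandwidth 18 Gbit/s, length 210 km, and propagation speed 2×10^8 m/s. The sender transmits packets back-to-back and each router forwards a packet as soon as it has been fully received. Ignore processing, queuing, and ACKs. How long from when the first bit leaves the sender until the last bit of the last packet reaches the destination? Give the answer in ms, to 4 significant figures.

3.174 ms

Per-hop transmission t_tx = L/R = 5008/18000000000 = 0.000278222 ms.
Per-hop propagation t_prop = 210000/200000000 = 1.05 ms.
Pipeline fill: first packet needs 3·t_tx to clear all hops; remaining 84 packets each add one t_tx.
Total = (3+85-1)·t_tx + 3·t_prop = 87·0.000278222 + 3·1.05 = 3.174 ms.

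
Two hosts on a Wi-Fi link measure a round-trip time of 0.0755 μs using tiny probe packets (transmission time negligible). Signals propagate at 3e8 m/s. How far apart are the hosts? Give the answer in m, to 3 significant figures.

One-way propagation = RTT/2 = 0.03775 μs.
d = s × t = 300000000 × 3.775e-08 = 11.3 m.

11.3 m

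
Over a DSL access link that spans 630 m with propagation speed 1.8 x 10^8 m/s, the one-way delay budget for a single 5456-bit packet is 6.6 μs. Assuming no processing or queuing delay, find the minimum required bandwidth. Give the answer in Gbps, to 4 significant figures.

1.760 Gbps

Propagation delay = 630 / 180000000 = 3.5 μs.
Transmission budget = 6.6 − 3.5 = 3.1 μs.
R ≥ L / t_tx = 5456 bits / 3.1e-06 s = 1.760 Gbps.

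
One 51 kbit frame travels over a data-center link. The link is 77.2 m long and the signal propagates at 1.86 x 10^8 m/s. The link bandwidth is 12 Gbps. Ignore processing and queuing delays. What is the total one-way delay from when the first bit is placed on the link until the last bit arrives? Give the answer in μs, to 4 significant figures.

L = 51000 bits.
Transmission delay = L/R = 51000 / 12000000000 = 4.25 μs.
Propagation delay = d/s = 77.2 m / 186000000 m/s = 0.415054 μs.
Total = 4.665 μs.

4.665 μs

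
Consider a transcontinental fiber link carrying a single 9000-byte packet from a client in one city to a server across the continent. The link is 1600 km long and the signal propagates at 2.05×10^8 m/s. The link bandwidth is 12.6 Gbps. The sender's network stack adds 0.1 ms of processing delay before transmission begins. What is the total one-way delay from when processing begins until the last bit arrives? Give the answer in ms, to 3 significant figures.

7.91 ms

L = 9000 × 8 = 72000 bits.
Transmission delay = L/R = 72000 / 12600000000 = 0.00571429 ms.
Propagation delay = d/s = 1600000 m / 2.05e+08 m/s = 7.80488 ms.
Plus processing delay 0.1 ms = 0.1 ms.
Total = 7.91 ms.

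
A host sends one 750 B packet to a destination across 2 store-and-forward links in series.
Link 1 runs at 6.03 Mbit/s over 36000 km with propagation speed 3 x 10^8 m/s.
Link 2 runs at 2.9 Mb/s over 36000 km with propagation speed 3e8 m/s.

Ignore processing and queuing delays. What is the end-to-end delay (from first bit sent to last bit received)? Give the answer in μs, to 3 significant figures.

L = 750 × 8 = 6000 bits.
Transmission delays (L/R per hop): 995.025, 2068.97 μs; sum = 3063.99 μs.
Propagation delays (d/s per hop): 120000, 120000 μs; sum = 240000 μs.
End-to-end = 243000 μs.

243000 μs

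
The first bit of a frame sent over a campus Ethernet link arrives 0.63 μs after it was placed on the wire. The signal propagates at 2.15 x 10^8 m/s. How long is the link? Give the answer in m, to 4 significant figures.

d = s × t_prop = 215000000 × 6.3e-07 = 135.5 m.

135.5 m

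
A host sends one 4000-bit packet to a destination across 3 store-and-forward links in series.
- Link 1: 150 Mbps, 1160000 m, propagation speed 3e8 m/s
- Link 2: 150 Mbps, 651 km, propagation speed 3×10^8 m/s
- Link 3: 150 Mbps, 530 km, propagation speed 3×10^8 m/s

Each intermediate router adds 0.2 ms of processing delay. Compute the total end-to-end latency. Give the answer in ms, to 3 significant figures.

Transmission delay per hop = L/R = 4000/150000000 = 0.0266667 ms; 3 hops → 0.08 ms.
Propagation delays (d/s per hop): 3.86667, 2.17, 1.76667 ms; sum = 7.80333 ms.
Processing at 2 router(s): 2 × 0.2 ms = 0.4 ms.
End-to-end = 8.28 ms.

8.28 ms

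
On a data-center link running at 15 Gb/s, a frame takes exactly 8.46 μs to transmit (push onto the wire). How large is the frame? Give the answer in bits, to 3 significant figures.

127000 bits

L = R × t_tx = 15000000000 b/s × 8.46e-06 s = 126900 bits.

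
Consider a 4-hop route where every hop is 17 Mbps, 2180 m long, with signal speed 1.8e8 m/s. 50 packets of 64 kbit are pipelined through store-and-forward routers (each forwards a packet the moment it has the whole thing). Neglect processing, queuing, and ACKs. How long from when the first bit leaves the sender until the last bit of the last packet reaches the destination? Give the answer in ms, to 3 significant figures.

200 ms

Per-hop transmission t_tx = L/R = 64000/17000000 = 3.76471 ms.
Per-hop propagation t_prop = 2180/180000000 = 0.0121111 ms.
Pipeline fill: first packet needs 4·t_tx to clear all hops; remaining 49 packets each add one t_tx.
Total = (4+50-1)·t_tx + 4·t_prop = 53·3.76471 + 4·0.0121111 = 200 ms.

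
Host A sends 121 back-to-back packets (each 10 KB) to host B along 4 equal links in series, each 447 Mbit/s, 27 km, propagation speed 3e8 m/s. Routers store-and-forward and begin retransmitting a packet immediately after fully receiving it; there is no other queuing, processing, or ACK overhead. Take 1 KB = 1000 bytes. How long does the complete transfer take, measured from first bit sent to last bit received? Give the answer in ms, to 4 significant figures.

Per-hop transmission t_tx = L/R = 80000/447000000 = 0.178971 ms.
Per-hop propagation t_prop = 27000/300000000 = 0.09 ms.
Pipeline fill: first packet needs 4·t_tx to clear all hops; remaining 120 packets each add one t_tx.
Total = (4+121-1)·t_tx + 4·t_prop = 124·0.178971 + 4·0.09 = 22.55 ms.

22.55 ms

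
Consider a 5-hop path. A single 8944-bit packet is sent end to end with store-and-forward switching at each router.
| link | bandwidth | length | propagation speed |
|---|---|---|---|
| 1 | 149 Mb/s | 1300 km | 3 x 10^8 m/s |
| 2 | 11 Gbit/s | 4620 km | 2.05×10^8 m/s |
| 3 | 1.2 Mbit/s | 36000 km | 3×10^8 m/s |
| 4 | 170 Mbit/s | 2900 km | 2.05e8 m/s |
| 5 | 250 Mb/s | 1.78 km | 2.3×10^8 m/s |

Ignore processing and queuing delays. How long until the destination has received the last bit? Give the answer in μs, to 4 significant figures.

168600 μs

Transmission delays (L/R per hop): 60.0268, 0.813091, 7453.33, 52.6118, 35.776 μs; sum = 7602.56 μs.
Propagation delays (d/s per hop): 4333.33, 22536.6, 120000, 14146.3, 7.73913 μs; sum = 161024 μs.
End-to-end = 168600 μs.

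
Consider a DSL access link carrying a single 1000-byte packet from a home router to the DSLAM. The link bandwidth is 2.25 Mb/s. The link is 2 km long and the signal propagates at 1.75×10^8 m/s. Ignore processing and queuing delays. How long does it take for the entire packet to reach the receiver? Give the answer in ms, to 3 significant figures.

L = 1000 × 8 = 8000 bits.
Transmission delay = L/R = 8000 / 2250000 = 3.55556 ms.
Propagation delay = d/s = 2000 m / 175000000 m/s = 0.0114286 ms.
Total = 3.57 ms.

3.57 ms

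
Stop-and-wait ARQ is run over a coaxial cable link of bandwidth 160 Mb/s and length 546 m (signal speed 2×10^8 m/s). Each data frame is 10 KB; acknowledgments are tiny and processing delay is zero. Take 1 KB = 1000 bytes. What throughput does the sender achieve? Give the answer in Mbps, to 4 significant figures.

t_tx = L/R = 80000/160000000 = 0.0005 s.
t_prop = 546/200000000 = 2.73e-06 s; RTT = 5.46e-06 s.
Cycle = t_tx + RTT = 0.00050546 s.
Throughput = L / cycle = 80000 / 0.00050546 = 158.3 Mbps.

158.3 Mbps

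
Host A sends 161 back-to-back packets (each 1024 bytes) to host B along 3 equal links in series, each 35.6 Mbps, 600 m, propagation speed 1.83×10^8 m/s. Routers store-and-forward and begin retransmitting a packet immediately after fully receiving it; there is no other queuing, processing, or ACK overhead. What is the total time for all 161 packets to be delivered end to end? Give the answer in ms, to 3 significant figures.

Per-hop transmission t_tx = L/R = 8192/35600000 = 0.230112 ms.
Per-hop propagation t_prop = 600/183000000 = 0.00327869 ms.
Pipeline fill: first packet needs 3·t_tx to clear all hops; remaining 160 packets each add one t_tx.
Total = (3+161-1)·t_tx + 3·t_prop = 163·0.230112 + 3·0.00327869 = 37.5 ms.

37.5 ms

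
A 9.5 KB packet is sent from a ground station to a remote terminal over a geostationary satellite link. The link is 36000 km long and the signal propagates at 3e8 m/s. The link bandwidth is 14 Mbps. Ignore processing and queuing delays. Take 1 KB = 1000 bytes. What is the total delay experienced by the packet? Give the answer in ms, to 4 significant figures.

125.4 ms

L = 76000 bits.
Transmission delay = L/R = 76000 / 14000000 = 5.42857 ms.
Propagation delay = d/s = 36000000 m / 300000000 m/s = 120 ms.
Total = 125.4 ms.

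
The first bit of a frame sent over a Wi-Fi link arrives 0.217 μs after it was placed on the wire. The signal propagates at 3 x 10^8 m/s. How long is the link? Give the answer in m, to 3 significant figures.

65.1 m

d = s × t_prop = 300000000 × 2.17e-07 = 65.1 m.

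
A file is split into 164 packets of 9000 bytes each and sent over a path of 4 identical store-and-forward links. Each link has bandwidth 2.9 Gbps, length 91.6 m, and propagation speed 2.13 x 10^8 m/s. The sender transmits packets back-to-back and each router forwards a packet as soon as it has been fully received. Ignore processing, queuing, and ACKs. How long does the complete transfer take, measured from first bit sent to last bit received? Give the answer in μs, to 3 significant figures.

4150 μs

Per-hop transmission t_tx = L/R = 72000/2900000000 = 24.8276 μs.
Per-hop propagation t_prop = 91.6/213000000 = 0.430047 μs.
Pipeline fill: first packet needs 4·t_tx to clear all hops; remaining 163 packets each add one t_tx.
Total = (4+164-1)·t_tx + 4·t_prop = 167·24.8276 + 4·0.430047 = 4150 μs.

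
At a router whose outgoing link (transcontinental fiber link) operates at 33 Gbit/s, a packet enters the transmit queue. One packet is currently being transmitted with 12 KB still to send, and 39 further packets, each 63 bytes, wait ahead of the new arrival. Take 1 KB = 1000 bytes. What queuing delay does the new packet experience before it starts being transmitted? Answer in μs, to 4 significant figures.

Each queued packet: L/R = 504/33000000000 = 0.0152727 μs.
39 queued → 0.595636 μs.
Plus remaining 96000 bits of current packet: 2.90909 μs.
Queuing delay = 3.505 μs.

3.505 μs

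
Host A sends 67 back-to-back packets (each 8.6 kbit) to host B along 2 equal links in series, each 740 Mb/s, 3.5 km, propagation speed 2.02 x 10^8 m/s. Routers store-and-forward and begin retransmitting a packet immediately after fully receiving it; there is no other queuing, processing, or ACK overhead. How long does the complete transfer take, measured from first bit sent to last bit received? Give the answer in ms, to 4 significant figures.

Per-hop transmission t_tx = L/R = 8600/740000000 = 0.0116216 ms.
Per-hop propagation t_prop = 3500/202000000 = 0.0173267 ms.
Pipeline fill: first packet needs 2·t_tx to clear all hops; remaining 66 packets each add one t_tx.
Total = (2+67-1)·t_tx + 2·t_prop = 68·0.0116216 + 2·0.0173267 = 0.8249 ms.

0.8249 ms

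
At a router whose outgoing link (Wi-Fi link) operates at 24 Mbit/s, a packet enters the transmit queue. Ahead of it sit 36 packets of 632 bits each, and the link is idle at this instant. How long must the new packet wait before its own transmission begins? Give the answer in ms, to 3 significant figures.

0.948 ms

Each queued packet: L/R = 632/24000000 = 0.0263333 ms.
36 queued → 0.948 ms.
Queuing delay = 0.948 ms.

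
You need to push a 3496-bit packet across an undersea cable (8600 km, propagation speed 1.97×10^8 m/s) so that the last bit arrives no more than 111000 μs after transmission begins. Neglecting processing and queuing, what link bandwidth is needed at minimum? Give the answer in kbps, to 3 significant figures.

Propagation delay = 8600000 / 197000000 = 43654.8 μs.
Transmission budget = 111000 − 43654.8 = 67345.2 μs.
R ≥ L / t_tx = 3496 bits / 0.0673452 s = 51.9 kbps.

51.9 kbps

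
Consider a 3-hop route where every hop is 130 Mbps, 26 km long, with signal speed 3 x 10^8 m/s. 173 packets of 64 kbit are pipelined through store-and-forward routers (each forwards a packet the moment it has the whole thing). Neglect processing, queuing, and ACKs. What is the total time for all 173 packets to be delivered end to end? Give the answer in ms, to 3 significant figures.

Per-hop transmission t_tx = L/R = 64000/130000000 = 0.492308 ms.
Per-hop propagation t_prop = 26000/300000000 = 0.0866667 ms.
Pipeline fill: first packet needs 3·t_tx to clear all hops; remaining 172 packets each add one t_tx.
Total = (3+173-1)·t_tx + 3·t_prop = 175·0.492308 + 3·0.0866667 = 86.4 ms.

86.4 ms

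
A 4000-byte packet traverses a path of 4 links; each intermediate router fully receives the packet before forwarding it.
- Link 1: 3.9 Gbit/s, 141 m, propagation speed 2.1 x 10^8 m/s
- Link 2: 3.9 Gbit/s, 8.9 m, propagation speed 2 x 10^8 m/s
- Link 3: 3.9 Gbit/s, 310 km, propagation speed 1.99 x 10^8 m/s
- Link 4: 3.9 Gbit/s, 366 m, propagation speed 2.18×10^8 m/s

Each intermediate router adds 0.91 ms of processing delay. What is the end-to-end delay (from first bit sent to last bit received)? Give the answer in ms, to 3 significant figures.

L = 4000 × 8 = 32000 bits.
Transmission delay per hop = L/R = 32000/3900000000 = 0.00820513 ms; 4 hops → 0.0328205 ms.
Propagation delays (d/s per hop): 0.000671429, 4.45e-05, 1.55779, 0.0016789 ms; sum = 1.56018 ms.
Processing at 3 router(s): 3 × 0.91 ms = 2.73 ms.
End-to-end = 4.32 ms.

4.32 ms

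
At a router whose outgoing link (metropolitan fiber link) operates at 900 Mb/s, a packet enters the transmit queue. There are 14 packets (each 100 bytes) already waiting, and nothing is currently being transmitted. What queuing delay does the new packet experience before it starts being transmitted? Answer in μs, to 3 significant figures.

12.4 μs

Each queued packet: L/R = 800/900000000 = 0.888889 μs.
14 queued → 12.4444 μs.
Queuing delay = 12.4 μs.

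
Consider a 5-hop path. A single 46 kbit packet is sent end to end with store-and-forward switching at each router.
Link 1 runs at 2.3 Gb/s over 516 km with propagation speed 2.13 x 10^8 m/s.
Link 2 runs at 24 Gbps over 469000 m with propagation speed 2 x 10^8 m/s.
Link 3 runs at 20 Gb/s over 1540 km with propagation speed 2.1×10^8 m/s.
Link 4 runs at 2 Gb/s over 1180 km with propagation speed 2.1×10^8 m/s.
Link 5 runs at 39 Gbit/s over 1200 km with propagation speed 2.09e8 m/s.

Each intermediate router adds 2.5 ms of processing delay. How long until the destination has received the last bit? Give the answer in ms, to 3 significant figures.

L = 46000 bits.
Transmission delays (L/R per hop): 0.02, 0.00191667, 0.0023, 0.023, 0.00117949 ms; sum = 0.0483962 ms.
Propagation delays (d/s per hop): 2.42254, 2.345, 7.33333, 5.61905, 5.74163 ms; sum = 23.4615 ms.
Processing at 4 router(s): 4 × 2.5 ms = 10 ms.
End-to-end = 33.5 ms.

33.5 ms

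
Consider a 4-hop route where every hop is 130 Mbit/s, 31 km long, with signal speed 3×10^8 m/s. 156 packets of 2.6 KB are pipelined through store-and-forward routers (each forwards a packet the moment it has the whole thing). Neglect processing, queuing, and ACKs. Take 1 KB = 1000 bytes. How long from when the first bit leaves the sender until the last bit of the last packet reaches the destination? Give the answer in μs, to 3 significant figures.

25900 μs

Per-hop transmission t_tx = L/R = 20800/130000000 = 160 μs.
Per-hop propagation t_prop = 31000/300000000 = 103.333 μs.
Pipeline fill: first packet needs 4·t_tx to clear all hops; remaining 155 packets each add one t_tx.
Total = (4+156-1)·t_tx + 4·t_prop = 159·160 + 4·103.333 = 25900 μs.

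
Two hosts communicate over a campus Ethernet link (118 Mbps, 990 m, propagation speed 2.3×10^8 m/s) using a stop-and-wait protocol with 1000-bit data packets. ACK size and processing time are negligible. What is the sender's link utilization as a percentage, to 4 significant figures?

49.61 %

t_tx = L/R = 1000/118000000 = 8.47458e-06 s.
t_prop = 990/2.3e+08 = 4.30435e-06 s; RTT = 8.6087e-06 s.
Cycle = t_tx + RTT = 1.70833e-05 s.
Utilization = t_tx / cycle = 8.47458e-06/1.70833e-05 = 49.61 %.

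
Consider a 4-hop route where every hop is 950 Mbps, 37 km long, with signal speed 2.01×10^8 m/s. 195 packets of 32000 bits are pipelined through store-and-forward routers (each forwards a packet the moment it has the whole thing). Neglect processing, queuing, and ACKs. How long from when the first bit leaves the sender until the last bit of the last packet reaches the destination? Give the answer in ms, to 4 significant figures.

7.406 ms

Per-hop transmission t_tx = L/R = 32000/950000000 = 0.0336842 ms.
Per-hop propagation t_prop = 37000/2.01e+08 = 0.18408 ms.
Pipeline fill: first packet needs 4·t_tx to clear all hops; remaining 194 packets each add one t_tx.
Total = (4+195-1)·t_tx + 4·t_prop = 198·0.0336842 + 4·0.18408 = 7.406 ms.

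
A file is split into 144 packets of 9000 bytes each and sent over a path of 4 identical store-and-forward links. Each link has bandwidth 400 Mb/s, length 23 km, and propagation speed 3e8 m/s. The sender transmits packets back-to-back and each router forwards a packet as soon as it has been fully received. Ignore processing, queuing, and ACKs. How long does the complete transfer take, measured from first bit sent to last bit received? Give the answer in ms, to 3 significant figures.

Per-hop transmission t_tx = L/R = 72000/400000000 = 0.18 ms.
Per-hop propagation t_prop = 23000/300000000 = 0.0766667 ms.
Pipeline fill: first packet needs 4·t_tx to clear all hops; remaining 143 packets each add one t_tx.
Total = (4+144-1)·t_tx + 4·t_prop = 147·0.18 + 4·0.0766667 = 26.8 ms.

26.8 ms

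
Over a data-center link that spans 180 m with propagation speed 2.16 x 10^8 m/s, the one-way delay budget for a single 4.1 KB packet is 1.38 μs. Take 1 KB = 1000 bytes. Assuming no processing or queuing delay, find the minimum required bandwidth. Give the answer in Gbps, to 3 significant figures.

60.0 Gbps

L = 32800 bits.
Propagation delay = 180 / 216000000 = 0.833333 μs.
Transmission budget = 1.38 − 0.833333 = 0.546667 μs.
R ≥ L / t_tx = 32800 bits / 5.46667e-07 s = 60.0 Gbps.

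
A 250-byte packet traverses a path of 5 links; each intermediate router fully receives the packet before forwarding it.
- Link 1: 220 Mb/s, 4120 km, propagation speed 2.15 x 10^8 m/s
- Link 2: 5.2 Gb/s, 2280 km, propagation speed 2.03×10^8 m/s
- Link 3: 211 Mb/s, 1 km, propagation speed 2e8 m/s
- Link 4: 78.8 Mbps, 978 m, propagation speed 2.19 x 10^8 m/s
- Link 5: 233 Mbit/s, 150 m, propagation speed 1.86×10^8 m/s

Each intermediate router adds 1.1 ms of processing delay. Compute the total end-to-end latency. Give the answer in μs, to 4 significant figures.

34860 μs

L = 250 × 8 = 2000 bits.
Transmission delays (L/R per hop): 9.09091, 0.384615, 9.47867, 25.3807, 8.58369 μs; sum = 52.9186 μs.
Propagation delays (d/s per hop): 19162.8, 11231.5, 5, 4.46575, 0.806452 μs; sum = 30404.6 μs.
Processing at 4 router(s): 4 × 1.1 ms = 4400 μs.
End-to-end = 34860 μs.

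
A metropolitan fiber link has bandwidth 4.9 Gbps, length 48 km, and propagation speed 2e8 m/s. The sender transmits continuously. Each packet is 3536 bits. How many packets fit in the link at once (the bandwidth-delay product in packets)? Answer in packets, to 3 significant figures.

333 packets

Propagation delay = 48000 / 200000000 = 0.00024 s.
BDP = R × t_prop = 4900000000 × 0.00024 = 1176000 bits.
In packets of 3536 bits: 333 packets.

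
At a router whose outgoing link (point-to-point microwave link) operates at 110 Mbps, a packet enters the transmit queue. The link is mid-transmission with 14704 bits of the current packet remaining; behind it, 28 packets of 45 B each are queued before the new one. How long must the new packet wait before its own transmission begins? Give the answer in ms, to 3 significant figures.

Each queued packet: L/R = 360/110000000 = 0.00327273 ms.
28 queued → 0.0916364 ms.
Plus remaining 14704 bits of current packet: 0.133673 ms.
Queuing delay = 0.225 ms.

0.225 ms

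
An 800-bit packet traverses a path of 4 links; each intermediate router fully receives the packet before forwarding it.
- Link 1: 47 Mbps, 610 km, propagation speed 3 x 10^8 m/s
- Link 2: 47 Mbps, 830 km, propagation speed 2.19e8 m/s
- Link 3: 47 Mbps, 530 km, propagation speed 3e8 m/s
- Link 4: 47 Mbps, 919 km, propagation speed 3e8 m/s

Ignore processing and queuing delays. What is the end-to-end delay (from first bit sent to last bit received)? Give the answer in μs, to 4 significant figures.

Transmission delay per hop = L/R = 800/47000000 = 17.0213 μs; 4 hops → 68.0851 μs.
Propagation delays (d/s per hop): 2033.33, 3789.95, 1766.67, 3063.33 μs; sum = 10653.3 μs.
End-to-end = 10720 μs.

10720 μs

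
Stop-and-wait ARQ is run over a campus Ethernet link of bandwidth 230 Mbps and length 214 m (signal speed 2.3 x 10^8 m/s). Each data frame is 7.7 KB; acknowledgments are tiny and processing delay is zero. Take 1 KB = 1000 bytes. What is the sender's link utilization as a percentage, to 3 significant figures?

99.3 %

t_tx = L/R = 61600/230000000 = 0.000267826 s.
t_prop = 214/2.3e+08 = 9.30435e-07 s; RTT = 1.86087e-06 s.
Cycle = t_tx + RTT = 0.000269687 s.
Utilization = t_tx / cycle = 0.000267826/0.000269687 = 99.3 %.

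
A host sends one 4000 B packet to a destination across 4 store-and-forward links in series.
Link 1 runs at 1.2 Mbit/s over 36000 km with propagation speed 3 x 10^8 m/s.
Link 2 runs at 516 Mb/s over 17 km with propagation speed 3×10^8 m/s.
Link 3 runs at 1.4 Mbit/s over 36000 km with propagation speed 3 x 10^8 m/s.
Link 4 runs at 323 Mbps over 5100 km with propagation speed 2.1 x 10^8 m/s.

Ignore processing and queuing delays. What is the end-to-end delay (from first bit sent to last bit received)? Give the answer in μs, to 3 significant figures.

L = 4000 × 8 = 32000 bits.
Transmission delays (L/R per hop): 26666.7, 62.0155, 22857.1, 99.0712 μs; sum = 49684.9 μs.
Propagation delays (d/s per hop): 120000, 56.6667, 120000, 24285.7 μs; sum = 264342 μs.
End-to-end = 314000 μs.

314000 μs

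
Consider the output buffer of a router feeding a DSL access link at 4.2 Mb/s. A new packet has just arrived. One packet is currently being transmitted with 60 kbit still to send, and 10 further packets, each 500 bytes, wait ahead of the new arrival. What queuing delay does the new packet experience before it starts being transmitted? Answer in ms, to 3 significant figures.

Each queued packet: L/R = 4000/4200000 = 0.952381 ms.
10 queued → 9.52381 ms.
Plus remaining 60000 bits of current packet: 14.2857 ms.
Queuing delay = 23.8 ms.

23.8 ms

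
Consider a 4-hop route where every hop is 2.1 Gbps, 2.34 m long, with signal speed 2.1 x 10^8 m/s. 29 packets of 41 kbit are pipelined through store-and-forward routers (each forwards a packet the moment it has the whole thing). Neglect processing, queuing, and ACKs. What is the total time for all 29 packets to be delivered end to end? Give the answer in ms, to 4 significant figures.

0.6248 ms

Per-hop transmission t_tx = L/R = 41000/2100000000 = 0.0195238 ms.
Per-hop propagation t_prop = 2.34/210000000 = 1.11429e-05 ms.
Pipeline fill: first packet needs 4·t_tx to clear all hops; remaining 28 packets each add one t_tx.
Total = (4+29-1)·t_tx + 4·t_prop = 32·0.0195238 + 4·1.11429e-05 = 0.6248 ms.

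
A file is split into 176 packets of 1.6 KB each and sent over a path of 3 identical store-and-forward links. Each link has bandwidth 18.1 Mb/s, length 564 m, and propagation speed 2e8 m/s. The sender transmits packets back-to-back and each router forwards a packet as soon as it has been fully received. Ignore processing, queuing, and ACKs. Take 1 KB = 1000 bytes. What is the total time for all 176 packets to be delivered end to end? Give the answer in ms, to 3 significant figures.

Per-hop transmission t_tx = L/R = 12800/18100000 = 0.707182 ms.
Per-hop propagation t_prop = 564/200000000 = 0.00282 ms.
Pipeline fill: first packet needs 3·t_tx to clear all hops; remaining 175 packets each add one t_tx.
Total = (3+176-1)·t_tx + 3·t_prop = 178·0.707182 + 3·0.00282 = 126 ms.

126 ms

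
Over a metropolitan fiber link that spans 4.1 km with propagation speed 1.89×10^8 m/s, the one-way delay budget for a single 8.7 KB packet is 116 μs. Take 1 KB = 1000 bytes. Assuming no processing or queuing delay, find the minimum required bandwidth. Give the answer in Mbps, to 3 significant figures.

L = 69600 bits.
Propagation delay = 4100 / 189000000 = 21.6931 μs.
Transmission budget = 116 − 21.6931 = 94.3069 μs.
R ≥ L / t_tx = 69600 bits / 9.43069e-05 s = 738 Mbps.

738 Mbps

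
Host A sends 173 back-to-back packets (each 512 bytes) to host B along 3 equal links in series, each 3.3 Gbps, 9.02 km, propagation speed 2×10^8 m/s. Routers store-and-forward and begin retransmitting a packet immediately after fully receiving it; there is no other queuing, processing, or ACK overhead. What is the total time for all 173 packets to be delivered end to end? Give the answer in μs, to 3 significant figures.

Per-hop transmission t_tx = L/R = 4096/3300000000 = 1.24121 μs.
Per-hop propagation t_prop = 9020/200000000 = 45.1 μs.
Pipeline fill: first packet needs 3·t_tx to clear all hops; remaining 172 packets each add one t_tx.
Total = (3+173-1)·t_tx + 3·t_prop = 175·1.24121 + 3·45.1 = 353 μs.

353 μs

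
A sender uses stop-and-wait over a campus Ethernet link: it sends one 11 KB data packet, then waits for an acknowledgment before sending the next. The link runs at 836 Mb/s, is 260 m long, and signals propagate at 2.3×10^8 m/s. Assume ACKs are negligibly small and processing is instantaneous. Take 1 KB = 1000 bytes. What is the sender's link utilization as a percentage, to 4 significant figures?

97.90 %

t_tx = L/R = 88000/836000000 = 0.000105263 s.
t_prop = 260/2.3e+08 = 1.13043e-06 s; RTT = 2.26087e-06 s.
Cycle = t_tx + RTT = 0.000107524 s.
Utilization = t_tx / cycle = 0.000105263/0.000107524 = 97.90 %.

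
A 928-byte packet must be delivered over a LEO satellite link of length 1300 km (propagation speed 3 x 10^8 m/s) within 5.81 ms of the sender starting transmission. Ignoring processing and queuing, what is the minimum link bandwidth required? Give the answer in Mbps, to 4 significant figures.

L = 7424 bits.
Propagation delay = 1300000 / 300000000 = 4.33333 ms.
Transmission budget = 5.81 − 4.33333 = 1.47667 ms.
R ≥ L / t_tx = 7424 bits / 0.00147667 s = 5.028 Mbps.

5.028 Mbps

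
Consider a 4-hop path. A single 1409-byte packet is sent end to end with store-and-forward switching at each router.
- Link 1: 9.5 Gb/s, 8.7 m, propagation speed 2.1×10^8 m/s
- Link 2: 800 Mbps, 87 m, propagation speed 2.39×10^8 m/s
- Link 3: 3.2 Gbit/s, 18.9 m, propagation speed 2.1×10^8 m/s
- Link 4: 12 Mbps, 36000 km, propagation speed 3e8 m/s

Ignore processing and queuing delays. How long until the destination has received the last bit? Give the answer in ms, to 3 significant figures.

L = 1409 × 8 = 11272 bits.
Transmission delays (L/R per hop): 0.00118653, 0.01409, 0.0035225, 0.939333 ms; sum = 0.958132 ms.
Propagation delays (d/s per hop): 4.14286e-05, 0.000364017, 9e-05, 120 ms; sum = 120 ms.
End-to-end = 121 ms.

121 ms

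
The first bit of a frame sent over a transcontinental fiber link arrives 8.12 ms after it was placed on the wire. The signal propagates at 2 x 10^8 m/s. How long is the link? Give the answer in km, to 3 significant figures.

1620 km

d = s × t_prop = 200000000 × 0.00812 = 1620 km.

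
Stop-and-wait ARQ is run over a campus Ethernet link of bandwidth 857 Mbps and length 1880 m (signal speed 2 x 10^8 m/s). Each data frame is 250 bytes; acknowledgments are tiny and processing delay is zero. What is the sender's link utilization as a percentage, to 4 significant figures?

11.04 %

t_tx = L/R = 2000/857000000 = 2.33372e-06 s.
t_prop = 1880/200000000 = 9.4e-06 s; RTT = 1.88e-05 s.
Cycle = t_tx + RTT = 2.11337e-05 s.
Utilization = t_tx / cycle = 2.33372e-06/2.11337e-05 = 11.04 %.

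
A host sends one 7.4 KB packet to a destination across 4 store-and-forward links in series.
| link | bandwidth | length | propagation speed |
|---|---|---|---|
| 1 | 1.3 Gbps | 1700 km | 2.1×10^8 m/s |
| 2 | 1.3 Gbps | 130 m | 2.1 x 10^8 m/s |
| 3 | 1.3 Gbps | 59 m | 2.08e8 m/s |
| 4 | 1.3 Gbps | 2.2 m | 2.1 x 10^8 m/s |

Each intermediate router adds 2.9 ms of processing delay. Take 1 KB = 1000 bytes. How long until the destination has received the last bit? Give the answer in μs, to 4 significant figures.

16980 μs

L = 59200 bits.
Transmission delay per hop = L/R = 59200/1300000000 = 45.5385 μs; 4 hops → 182.154 μs.
Propagation delays (d/s per hop): 8095.24, 0.619048, 0.283654, 0.0104762 μs; sum = 8096.15 μs.
Processing at 3 router(s): 3 × 2.9 ms = 8700 μs.
End-to-end = 16980 μs.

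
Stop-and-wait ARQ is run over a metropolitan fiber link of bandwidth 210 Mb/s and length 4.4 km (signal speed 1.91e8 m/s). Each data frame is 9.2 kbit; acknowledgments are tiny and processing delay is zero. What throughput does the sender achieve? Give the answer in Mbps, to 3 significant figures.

102 Mbps

t_tx = L/R = 9200/210000000 = 4.38095e-05 s.
t_prop = 4400/191000000 = 2.30366e-05 s; RTT = 4.60733e-05 s.
Cycle = t_tx + RTT = 8.98828e-05 s.
Throughput = L / cycle = 9200 / 8.98828e-05 = 102 Mbps.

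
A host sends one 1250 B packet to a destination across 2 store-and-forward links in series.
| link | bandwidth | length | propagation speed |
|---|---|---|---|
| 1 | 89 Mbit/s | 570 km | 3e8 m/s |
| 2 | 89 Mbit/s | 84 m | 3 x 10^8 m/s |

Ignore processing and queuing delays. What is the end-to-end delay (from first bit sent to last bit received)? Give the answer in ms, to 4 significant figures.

2.125 ms

L = 1250 × 8 = 10000 bits.
Transmission delay per hop = L/R = 10000/89000000 = 0.11236 ms; 2 hops → 0.224719 ms.
Propagation delays (d/s per hop): 1.9, 0.00028 ms; sum = 1.90028 ms.
End-to-end = 2.125 ms.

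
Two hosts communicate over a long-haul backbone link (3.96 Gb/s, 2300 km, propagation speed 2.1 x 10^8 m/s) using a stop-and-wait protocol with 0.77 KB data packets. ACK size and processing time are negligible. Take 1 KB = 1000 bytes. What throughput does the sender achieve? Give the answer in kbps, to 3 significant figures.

t_tx = L/R = 6160/3960000000 = 1.55556e-06 s.
t_prop = 2300000/210000000 = 0.0109524 s; RTT = 0.0219048 s.
Cycle = t_tx + RTT = 0.0219063 s.
Throughput = L / cycle = 6160 / 0.0219063 = 281 kbps.

281 kbps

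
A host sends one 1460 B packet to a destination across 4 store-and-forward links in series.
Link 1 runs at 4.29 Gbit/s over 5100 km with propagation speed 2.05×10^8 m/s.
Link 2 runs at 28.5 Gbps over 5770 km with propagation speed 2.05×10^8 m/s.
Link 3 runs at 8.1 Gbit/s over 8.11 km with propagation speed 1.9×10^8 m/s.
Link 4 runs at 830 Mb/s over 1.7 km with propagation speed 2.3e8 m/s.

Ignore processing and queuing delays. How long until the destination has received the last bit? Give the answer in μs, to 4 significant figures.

53090 μs

L = 1460 × 8 = 11680 bits.
Transmission delays (L/R per hop): 2.72261, 0.409825, 1.44198, 14.0723 μs; sum = 18.6467 μs.
Propagation delays (d/s per hop): 24878, 28146.3, 42.6842, 7.3913 μs; sum = 53074.5 μs.
End-to-end = 53090 μs.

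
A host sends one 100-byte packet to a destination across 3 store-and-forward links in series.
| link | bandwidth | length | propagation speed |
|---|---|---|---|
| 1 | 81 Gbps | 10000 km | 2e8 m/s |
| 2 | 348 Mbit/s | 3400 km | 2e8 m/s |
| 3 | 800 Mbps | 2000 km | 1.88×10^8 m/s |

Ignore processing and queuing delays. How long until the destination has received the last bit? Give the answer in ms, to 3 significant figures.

77.6 ms

L = 100 × 8 = 800 bits.
Transmission delays (L/R per hop): 9.87654e-06, 0.00229885, 0.001 ms; sum = 0.00330873 ms.
Propagation delays (d/s per hop): 50, 17, 10.6383 ms; sum = 77.6383 ms.
End-to-end = 77.6 ms.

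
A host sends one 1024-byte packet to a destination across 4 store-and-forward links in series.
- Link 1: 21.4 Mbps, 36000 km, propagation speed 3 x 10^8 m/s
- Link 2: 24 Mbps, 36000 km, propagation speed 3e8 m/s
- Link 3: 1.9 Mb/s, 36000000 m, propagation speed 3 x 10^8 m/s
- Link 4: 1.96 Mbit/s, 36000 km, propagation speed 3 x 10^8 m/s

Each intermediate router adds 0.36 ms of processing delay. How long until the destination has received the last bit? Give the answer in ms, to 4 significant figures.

490.3 ms

L = 1024 × 8 = 8192 bits.
Transmission delays (L/R per hop): 0.382804, 0.341333, 4.31158, 4.17959 ms; sum = 9.21531 ms.
Propagation delays (d/s per hop): 120, 120, 120, 120 ms; sum = 480 ms.
Processing at 3 router(s): 3 × 0.36 ms = 1.08 ms.
End-to-end = 490.3 ms.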